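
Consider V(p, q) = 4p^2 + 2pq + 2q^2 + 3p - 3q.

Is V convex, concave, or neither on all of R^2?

V is quadratic, so its Hessian is the constant matrix H = [[8, 2], [2, 4]].
det(H) = 28, tr(H) = 12.
det(H) > 0 and tr(H) > 0, so H is positive definite everywhere: convex.

convex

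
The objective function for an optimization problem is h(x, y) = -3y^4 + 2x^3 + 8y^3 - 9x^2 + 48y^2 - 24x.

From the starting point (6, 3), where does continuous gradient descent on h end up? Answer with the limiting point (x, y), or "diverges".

(4, 0)

h is separable, so gradient descent decouples: x follows -∂h/∂x, y follows -∂h/∂y.
∂h/∂x = 6(x - 4)(x + 1); at x=6 this is 84, so x decreases.
∂h/∂y = -12y(y - 4)(y + 2); at y=3 this is 180, so y decreases.
x converges to its nearest critical value 4 (a local min of the x-part); y converges to 0. The iterate converges to (4, 0).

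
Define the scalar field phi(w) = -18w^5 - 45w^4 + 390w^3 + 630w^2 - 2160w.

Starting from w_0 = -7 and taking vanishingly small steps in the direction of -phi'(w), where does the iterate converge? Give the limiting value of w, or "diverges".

phi'(w) = -90(w - 3)(w - 1)(w + 2)(w + 4), so phi'(-7) = -108000.
Gradient descent moves in the -phi' direction, i.e. w is increasing.
The nearest critical point in that direction is w = -4, where phi'' = 6300 > 0 (a local minimum). The iterate converges there.

-4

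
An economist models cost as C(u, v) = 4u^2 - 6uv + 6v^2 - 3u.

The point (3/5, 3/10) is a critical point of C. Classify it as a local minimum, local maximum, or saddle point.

local minimum

The Hessian of C is constant: H = [[8, -6], [-6, 12]].
det(H) = 8·12 − (-6)² = 60.
det(H) > 0 and tr(H) = 20 > 0, so H is positive definite and the point is a local minimum.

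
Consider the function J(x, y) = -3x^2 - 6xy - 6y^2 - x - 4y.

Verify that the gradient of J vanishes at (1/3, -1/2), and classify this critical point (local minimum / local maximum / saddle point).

local maximum

∇J = (-6x - 6y - 1, -6x - 12y - 4); substituting (1/3, -1/2) gives ∇J = (0, 0), so (1/3, -1/2) is indeed a critical point.
The Hessian of J is constant: H = [[-6, -6], [-6, -12]].
det(H) = (-6)·(-12) − (-6)² = 36.
det(H) > 0 and tr(H) = -18 < 0, so H is negative definite and the point is a local maximum.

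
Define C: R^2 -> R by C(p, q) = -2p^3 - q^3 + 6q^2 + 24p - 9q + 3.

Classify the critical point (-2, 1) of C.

The mixed partial ∂²C/∂p∂q is 0, so the Hessian at any point is diag(C_pp, C_qq) = diag(-12p, 6(-q + 2)).
At (-2, 1): H = diag(24, 6).
Both eigenvalues are positive, so H is positive definite: a local minimum.

local minimum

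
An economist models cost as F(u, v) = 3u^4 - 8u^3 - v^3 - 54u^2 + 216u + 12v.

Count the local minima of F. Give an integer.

2

F separates as a function of u plus a function of v, so ∇F=0 decouples.
∂F/∂u = 12(u - 3)(u - 2)(u + 3) = 0 at u ∈ {-3, 2, 3}; ∂F/∂v = -3(v - 2)(v + 2) = 0 at v ∈ {-2, 2}.
The Hessian is diagonal: diag(F_uu, F_vv). Second derivatives: F_uu(-3)=360, F_uu(2)=-60, F_uu(3)=72; F_vv(-2)=12, F_vv(2)=-12.
Local minima occur where both diagonal entries positive: (-3, -2), (3, -2). Count: 2.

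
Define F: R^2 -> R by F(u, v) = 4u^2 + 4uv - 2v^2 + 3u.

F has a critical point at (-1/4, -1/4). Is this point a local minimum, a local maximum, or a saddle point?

saddle point

The Hessian of F is constant: H = [[8, 4], [4, -4]].
det(H) = 8·(-4) − 4² = -48.
Since det(H) < 0, H is indefinite and the critical point is a saddle point.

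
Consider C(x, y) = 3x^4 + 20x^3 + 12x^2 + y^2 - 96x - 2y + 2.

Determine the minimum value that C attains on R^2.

C(x,y) separates as P(x) + Q(y) + 2, so its minimum is min P + min Q + 2.
P'(x) = 12(x - 1)(x + 2)(x + 4) vanishes at x ∈ {-4, -2, 1}; Q'(y) = 2y - 2 vanishes at y ∈ {1}.
Local minima of P (where P''>0): P(-4)=64, P(1)=-61. Local minima of Q: Q(1)=-1.
So the global minimum of C is P(1) + Q(1) + 2 = -61 − 1 + 2 = -60, attained at (1, 1).

-60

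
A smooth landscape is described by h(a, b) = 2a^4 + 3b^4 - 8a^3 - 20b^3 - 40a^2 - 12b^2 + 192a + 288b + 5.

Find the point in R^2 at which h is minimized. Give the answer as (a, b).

(-3, -2)

h(a,b) separates as P(a) + Q(b) + 5, so its minimum is min P + min Q + 5.
P'(a) = 8(a - 4)(a - 2)(a + 3) vanishes at a ∈ {-3, 2, 4}; Q'(b) = 12(b - 4)(b - 3)(b + 2) vanishes at b ∈ {-2, 3, 4}.
Local minima of P (where P''>0): P(-3)=-558, P(4)=128. Local minima of Q: Q(-2)=-416, Q(4)=448.
So the global minimum of h is P(-3) + Q(-2) + 5 = -558 − 416 + 5 = -969, attained at (-3, -2).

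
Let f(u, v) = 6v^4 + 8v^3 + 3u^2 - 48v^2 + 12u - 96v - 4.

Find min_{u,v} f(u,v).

-240

f(u,v) separates as P(u) + Q(v) − 4, so its minimum is min P + min Q − 4.
P'(u) = 6u + 12 vanishes at u ∈ {-2}; Q'(v) = 24(v - 2)(v + 1)(v + 2) vanishes at v ∈ {-2, -1, 2}.
Local minima of P (where P''>0): P(-2)=-12. Local minima of Q: Q(-2)=32, Q(2)=-224.
So the global minimum of f is P(-2) + Q(2) − 4 = -12 − 224 − 4 = -240, attained at (-2, 2).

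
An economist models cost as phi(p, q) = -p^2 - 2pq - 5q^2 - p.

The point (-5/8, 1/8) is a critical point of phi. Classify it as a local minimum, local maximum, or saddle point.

The Hessian of phi is constant: H = [[-2, -2], [-2, -10]].
det(H) = (-2)·(-10) − (-2)² = 16.
det(H) > 0 and tr(H) = -12 < 0, so H is negative definite and the point is a local maximum.

local maximum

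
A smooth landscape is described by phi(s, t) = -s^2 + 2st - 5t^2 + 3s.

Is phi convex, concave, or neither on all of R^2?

phi is quadratic, so its Hessian is the constant matrix H = [[-2, 2], [2, -10]].
det(H) = 16, tr(H) = -12.
det(H) > 0 and tr(H) < 0, so H is negative definite everywhere: concave.

concave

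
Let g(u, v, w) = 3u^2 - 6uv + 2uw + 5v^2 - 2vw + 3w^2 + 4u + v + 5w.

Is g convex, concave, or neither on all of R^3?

convex

g is quadratic, so its Hessian is the constant matrix H = [[6, -6, 2], [-6, 10, -2], [2, -2, 6]].
Leading principal minors: 6, 24, 128.
All positive ⇒ H ≻ 0 ⇒ convex.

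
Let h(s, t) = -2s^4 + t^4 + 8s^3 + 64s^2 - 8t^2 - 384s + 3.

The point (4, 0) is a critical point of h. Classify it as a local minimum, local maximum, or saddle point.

local maximum

The mixed partial ∂²h/∂s∂t is 0, so the Hessian at any point is diag(h_ss, h_tt) = diag(8(-3s^2 + 6s + 16), 4(3t^2 - 4)).
At (4, 0): H = diag(-64, -16).
Both eigenvalues are negative, so H is negative definite: a local maximum.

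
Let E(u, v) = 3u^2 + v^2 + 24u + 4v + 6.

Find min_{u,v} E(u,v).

-46

E(u,v) separates as P(u) + Q(v) + 6, so its minimum is min P + min Q + 6.
P'(u) = 6u + 24 vanishes at u ∈ {-4}; Q'(v) = 2v + 4 vanishes at v ∈ {-2}.
Local minima of P (where P''>0): P(-4)=-48. Local minima of Q: Q(-2)=-4.
So the global minimum of E is P(-4) + Q(-2) + 6 = -48 − 4 + 6 = -46, attained at (-4, -2).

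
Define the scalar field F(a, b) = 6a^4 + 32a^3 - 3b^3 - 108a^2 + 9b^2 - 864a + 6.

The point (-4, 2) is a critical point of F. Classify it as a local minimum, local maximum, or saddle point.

The mixed partial ∂²F/∂a∂b is 0, so the Hessian at any point is diag(F_aa, F_bb) = diag(24(3a^2 + 8a - 9), 18(-b + 1)).
At (-4, 2): H = diag(168, -18).
The eigenvalues have opposite signs, so H is indefinite: a saddle point.

saddle point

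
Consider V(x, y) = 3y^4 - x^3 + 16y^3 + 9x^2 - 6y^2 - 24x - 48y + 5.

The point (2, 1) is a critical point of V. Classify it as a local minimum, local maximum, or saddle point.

The mixed partial ∂²V/∂x∂y is 0, so the Hessian at any point is diag(V_xx, V_yy) = diag(6(-x + 3), 12(3y^2 + 8y - 1)).
At (2, 1): H = diag(6, 120).
Both eigenvalues are positive, so H is positive definite: a local minimum.

local minimum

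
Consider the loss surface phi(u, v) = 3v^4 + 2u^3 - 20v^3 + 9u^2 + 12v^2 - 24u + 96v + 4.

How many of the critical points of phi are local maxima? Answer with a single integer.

1

phi separates as a function of u plus a function of v, so ∇phi=0 decouples.
∂phi/∂u = 6(u - 1)(u + 4) = 0 at u ∈ {-4, 1}; ∂phi/∂v = 12(v - 4)(v - 2)(v + 1) = 0 at v ∈ {-1, 2, 4}.
The Hessian is diagonal: diag(phi_uu, phi_vv). Second derivatives: phi_uu(-4)=-30, phi_uu(1)=30; phi_vv(-1)=180, phi_vv(2)=-72, phi_vv(4)=120.
Local maxima occur where both diagonal entries negative: (-4, 2). Count: 1.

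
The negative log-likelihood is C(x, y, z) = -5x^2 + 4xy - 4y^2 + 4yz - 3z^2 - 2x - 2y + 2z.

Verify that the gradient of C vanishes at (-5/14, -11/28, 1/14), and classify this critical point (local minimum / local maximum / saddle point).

local maximum

∇C = (-10x + 4y - 2, 4x - 8y + 4z - 2, 4y - 6z + 2); substituting (-5/14, -11/28, 1/14) gives ∇C = (0, 0, 0), so (-5/14, -11/28, 1/14) is indeed a critical point.
The Hessian is constant: H = [[-10, 4, 0], [4, -8, 4], [0, 4, -6]].
Leading principal minors: Δ₁ = -10, Δ₂ = 64, Δ₃ = -224.
The minors alternate sign starting negative (−, +, −), so H is negative definite: a local maximum.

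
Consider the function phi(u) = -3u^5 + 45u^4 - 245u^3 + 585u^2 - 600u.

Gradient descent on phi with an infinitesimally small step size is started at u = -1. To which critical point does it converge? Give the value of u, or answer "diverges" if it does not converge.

1

phi'(u) = -15(u - 5)(u - 4)(u - 2)(u - 1), so phi'(-1) = -2700.
Gradient descent moves in the -phi' direction, i.e. u is increasing.
The nearest critical point in that direction is u = 1, where phi'' = 180 > 0 (a local minimum). The iterate converges there.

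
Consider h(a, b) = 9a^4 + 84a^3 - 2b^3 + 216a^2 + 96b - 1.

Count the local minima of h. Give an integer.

2

h separates as a function of a plus a function of b, so ∇h=0 decouples.
∂h/∂a = 36a(a + 3)(a + 4) = 0 at a ∈ {-4, -3, 0}; ∂h/∂b = -6(b - 4)(b + 4) = 0 at b ∈ {-4, 4}.
The Hessian is diagonal: diag(h_aa, h_bb). Second derivatives: h_aa(-4)=144, h_aa(-3)=-108, h_aa(0)=432; h_bb(-4)=48, h_bb(4)=-48.
Local minima occur where both diagonal entries positive: (-4, -4), (0, -4). Count: 2.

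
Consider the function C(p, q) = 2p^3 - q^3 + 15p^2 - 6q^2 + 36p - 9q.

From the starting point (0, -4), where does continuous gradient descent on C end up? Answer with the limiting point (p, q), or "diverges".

(-2, -3)

C is separable, so gradient descent decouples: p follows -∂C/∂p, q follows -∂C/∂q.
∂C/∂p = 6(p + 2)(p + 3); at p=0 this is 36, so p decreases.
∂C/∂q = -3(q + 1)(q + 3); at q=-4 this is -9, so q increases.
p converges to its nearest critical value -2 (a local min of the p-part); q converges to -3. The iterate converges to (-2, -3).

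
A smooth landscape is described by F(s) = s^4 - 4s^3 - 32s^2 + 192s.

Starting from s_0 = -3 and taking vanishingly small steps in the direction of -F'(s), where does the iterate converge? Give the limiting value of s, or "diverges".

-4

F'(s) = 4(s - 4)(s - 3)(s + 4), so F'(-3) = 168.
Gradient descent moves in the -F' direction, i.e. s is decreasing.
The nearest critical point in that direction is s = -4, where F'' = 224 > 0 (a local minimum). The iterate converges there.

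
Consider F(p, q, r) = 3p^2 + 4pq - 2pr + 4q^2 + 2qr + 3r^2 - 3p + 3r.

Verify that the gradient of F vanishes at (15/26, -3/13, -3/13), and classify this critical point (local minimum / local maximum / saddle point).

∇F = (6p + 4q - 2r - 3, 4p + 8q + 2r, -2p + 2q + 6r + 3); substituting (15/26, -3/13, -3/13) gives ∇F = (0, 0, 0), so (15/26, -3/13, -3/13) is indeed a critical point.
The Hessian is constant: H = [[6, 4, -2], [4, 8, 2], [-2, 2, 6]].
Leading principal minors: Δ₁ = 6, Δ₂ = 32, Δ₃ = 104.
All leading minors are positive, so H is positive definite: a local minimum.

local minimum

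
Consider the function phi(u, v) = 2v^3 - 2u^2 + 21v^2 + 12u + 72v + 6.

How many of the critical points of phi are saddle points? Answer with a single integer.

1

phi separates as a function of u plus a function of v, so ∇phi=0 decouples.
∂phi/∂u = -4(u - 3) = 0 at u ∈ {3}; ∂phi/∂v = 6(v + 3)(v + 4) = 0 at v ∈ {-4, -3}.
The Hessian is diagonal: diag(phi_uu, phi_vv). Second derivatives: phi_uu(3)=-4; phi_vv(-4)=-6, phi_vv(-3)=6.
Saddle points occur where the two diagonal entries have opposite signs: (3, -3). Count: 1.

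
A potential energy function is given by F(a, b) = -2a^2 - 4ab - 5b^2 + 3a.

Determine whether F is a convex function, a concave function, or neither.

concave

F is quadratic, so its Hessian is the constant matrix H = [[-4, -4], [-4, -10]].
det(H) = 24, tr(H) = -14.
det(H) > 0 and tr(H) < 0, so H is negative definite everywhere: concave.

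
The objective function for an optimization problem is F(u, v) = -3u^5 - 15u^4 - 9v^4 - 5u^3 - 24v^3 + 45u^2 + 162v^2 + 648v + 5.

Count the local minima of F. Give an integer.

2

F separates as a function of u plus a function of v, so ∇F=0 decouples.
∂F/∂u = -15u(u - 1)(u + 2)(u + 3) = 0 at u ∈ {-3, -2, 0, 1}; ∂F/∂v = -36(v - 3)(v + 2)(v + 3) = 0 at v ∈ {-3, -2, 3}.
The Hessian is diagonal: diag(F_uu, F_vv). Second derivatives: F_uu(-3)=180, F_uu(-2)=-90, F_uu(0)=90, F_uu(1)=-180; F_vv(-3)=-216, F_vv(-2)=180, F_vv(3)=-1080.
Local minima occur where both diagonal entries positive: (-3, -2), (0, -2). Count: 2.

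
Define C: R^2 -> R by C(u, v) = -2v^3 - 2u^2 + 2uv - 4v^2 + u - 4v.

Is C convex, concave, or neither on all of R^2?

neither

The term -2v^3 is cubic, so the Hessian is not constant.
∂²C/∂v² = -12v - 8, which takes both signs as v varies (negative for sufficiently large v). A diagonal entry of the Hessian changing sign means the Hessian is neither positive- nor negative-semidefinite on all of R^2.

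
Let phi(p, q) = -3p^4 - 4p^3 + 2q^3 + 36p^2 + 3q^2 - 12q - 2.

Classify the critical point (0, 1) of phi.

The mixed partial ∂²phi/∂p∂q is 0, so the Hessian at any point is diag(phi_pp, phi_qq) = diag(12(-3p^2 - 2p + 6), 6(2q + 1)).
At (0, 1): H = diag(72, 18).
Both eigenvalues are positive, so H is positive definite: a local minimum.

local minimum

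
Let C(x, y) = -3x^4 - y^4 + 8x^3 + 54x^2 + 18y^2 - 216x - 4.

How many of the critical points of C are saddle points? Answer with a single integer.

C separates as a function of x plus a function of y, so ∇C=0 decouples.
∂C/∂x = -12(x - 3)(x - 2)(x + 3) = 0 at x ∈ {-3, 2, 3}; ∂C/∂y = -4y(y - 3)(y + 3) = 0 at y ∈ {-3, 0, 3}.
The Hessian is diagonal: diag(C_xx, C_yy). Second derivatives: C_xx(-3)=-360, C_xx(2)=60, C_xx(3)=-72; C_yy(-3)=-72, C_yy(0)=36, C_yy(3)=-72.
Saddle points occur where the two diagonal entries have opposite signs: (-3, 0), (2, -3), (2, 3), (3, 0). Count: 4.

4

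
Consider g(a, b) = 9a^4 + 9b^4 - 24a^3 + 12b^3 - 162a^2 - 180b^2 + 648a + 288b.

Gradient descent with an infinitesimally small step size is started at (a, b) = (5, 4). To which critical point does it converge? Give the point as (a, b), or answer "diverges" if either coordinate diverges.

(3, 2)

g is separable, so gradient descent decouples: a follows -∂g/∂a, b follows -∂g/∂b.
∂g/∂a = 36(a - 3)(a - 2)(a + 3); at a=5 this is 1728, so a decreases.
∂g/∂b = 36(b - 2)(b - 1)(b + 4); at b=4 this is 1728, so b decreases.
a converges to its nearest critical value 3 (a local min of the a-part); b converges to 2. The iterate converges to (3, 2).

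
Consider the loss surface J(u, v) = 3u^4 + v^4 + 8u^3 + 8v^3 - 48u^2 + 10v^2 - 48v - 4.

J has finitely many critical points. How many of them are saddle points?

4

J separates as a function of u plus a function of v, so ∇J=0 decouples.
∂J/∂u = 12u(u - 2)(u + 4) = 0 at u ∈ {-4, 0, 2}; ∂J/∂v = 4(v - 1)(v + 3)(v + 4) = 0 at v ∈ {-4, -3, 1}.
The Hessian is diagonal: diag(J_uu, J_vv). Second derivatives: J_uu(-4)=288, J_uu(0)=-96, J_uu(2)=144; J_vv(-4)=20, J_vv(-3)=-16, J_vv(1)=80.
Saddle points occur where the two diagonal entries have opposite signs: (-4, -3), (0, -4), (0, 1), (2, -3). Count: 4.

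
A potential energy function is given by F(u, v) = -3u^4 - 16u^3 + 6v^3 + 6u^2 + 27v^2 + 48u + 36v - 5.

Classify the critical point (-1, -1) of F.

local minimum

The mixed partial ∂²F/∂u∂v is 0, so the Hessian at any point is diag(F_uu, F_vv) = diag(12(-3u^2 - 8u + 1), 18(2v + 3)).
At (-1, -1): H = diag(72, 18).
Both eigenvalues are positive, so H is positive definite: a local minimum.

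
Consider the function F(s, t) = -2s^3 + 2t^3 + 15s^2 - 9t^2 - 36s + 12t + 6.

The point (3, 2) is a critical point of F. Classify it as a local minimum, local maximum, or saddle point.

saddle point

The mixed partial ∂²F/∂s∂t is 0, so the Hessian at any point is diag(F_ss, F_tt) = diag(6(-2s + 5), 6(2t - 3)).
At (3, 2): H = diag(-6, 6).
The eigenvalues have opposite signs, so H is indefinite: a saddle point.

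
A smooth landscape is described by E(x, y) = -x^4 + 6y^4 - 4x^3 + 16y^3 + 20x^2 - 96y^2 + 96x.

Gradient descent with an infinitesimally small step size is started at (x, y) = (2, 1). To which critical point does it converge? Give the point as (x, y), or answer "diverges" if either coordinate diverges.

E is separable, so gradient descent decouples: x follows -∂E/∂x, y follows -∂E/∂y.
∂E/∂x = -4(x - 3)(x + 2)(x + 4); at x=2 this is 96, so x decreases.
∂E/∂y = 24y(y - 2)(y + 4); at y=1 this is -120, so y increases.
x converges to its nearest critical value -2 (a local min of the x-part); y converges to 2. The iterate converges to (-2, 2).

(-2, 2)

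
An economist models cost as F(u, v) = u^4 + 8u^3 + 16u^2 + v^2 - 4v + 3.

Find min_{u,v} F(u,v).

-1

F(u,v) separates as P(u) + Q(v) + 3, so its minimum is min P + min Q + 3.
P'(u) = 4u(u + 2)(u + 4) vanishes at u ∈ {-4, -2, 0}; Q'(v) = 2v - 4 vanishes at v ∈ {2}.
Local minima of P (where P''>0): P(-4)=0, P(0)=0. Local minima of Q: Q(2)=-4.
So the global minimum of F is P(-4) + Q(2) + 3 = 0 − 4 + 3 = -1, attained at (-4, 2).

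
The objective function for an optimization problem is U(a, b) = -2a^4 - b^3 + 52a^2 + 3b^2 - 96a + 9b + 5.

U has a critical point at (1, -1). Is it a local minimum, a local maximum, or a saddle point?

The mixed partial ∂²U/∂a∂b is 0, so the Hessian at any point is diag(U_aa, U_bb) = diag(8(-3a^2 + 13), 6(-b + 1)).
At (1, -1): H = diag(80, 12).
Both eigenvalues are positive, so H is positive definite: a local minimum.

local minimum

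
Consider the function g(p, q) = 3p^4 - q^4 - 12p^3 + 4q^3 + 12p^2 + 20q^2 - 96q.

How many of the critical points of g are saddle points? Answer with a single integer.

g separates as a function of p plus a function of q, so ∇g=0 decouples.
∂g/∂p = 12p(p - 2)(p - 1) = 0 at p ∈ {0, 1, 2}; ∂g/∂q = -4(q - 4)(q - 2)(q + 3) = 0 at q ∈ {-3, 2, 4}.
The Hessian is diagonal: diag(g_pp, g_qq). Second derivatives: g_pp(0)=24, g_pp(1)=-12, g_pp(2)=24; g_qq(-3)=-140, g_qq(2)=40, g_qq(4)=-56.
Saddle points occur where the two diagonal entries have opposite signs: (0, -3), (0, 4), (1, 2), (2, -3), (2, 4). Count: 5.

5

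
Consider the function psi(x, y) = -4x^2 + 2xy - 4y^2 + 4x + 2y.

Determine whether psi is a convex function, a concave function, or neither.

psi is quadratic, so its Hessian is the constant matrix H = [[-8, 2], [2, -8]].
det(H) = 60, tr(H) = -16.
det(H) > 0 and tr(H) < 0, so H is negative definite everywhere: concave.

concave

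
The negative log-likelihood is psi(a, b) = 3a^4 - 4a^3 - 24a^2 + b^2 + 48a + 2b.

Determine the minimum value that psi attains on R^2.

-113

psi(a,b) separates as P(a) + Q(b), so its minimum is min P + min Q.
P'(a) = 12(a - 2)(a - 1)(a + 2) vanishes at a ∈ {-2, 1, 2}; Q'(b) = 2b + 2 vanishes at b ∈ {-1}.
Local minima of P (where P''>0): P(-2)=-112, P(2)=16. Local minima of Q: Q(-1)=-1.
So the global minimum of psi is P(-2) + Q(-1) = -112 − 1 = -113, attained at (-2, -1).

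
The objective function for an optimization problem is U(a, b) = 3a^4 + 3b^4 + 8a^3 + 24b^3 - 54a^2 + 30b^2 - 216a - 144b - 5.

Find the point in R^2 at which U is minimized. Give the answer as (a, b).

(3, 1)

U(a,b) separates as P(a) + Q(b) − 5, so its minimum is min P + min Q − 5.
P'(a) = 12(a - 3)(a + 2)(a + 3) vanishes at a ∈ {-3, -2, 3}; Q'(b) = 12(b - 1)(b + 3)(b + 4) vanishes at b ∈ {-4, -3, 1}.
Local minima of P (where P''>0): P(-3)=189, P(3)=-675. Local minima of Q: Q(-4)=288, Q(1)=-87.
So the global minimum of U is P(3) + Q(1) − 5 = -675 − 87 − 5 = -767, attained at (3, 1).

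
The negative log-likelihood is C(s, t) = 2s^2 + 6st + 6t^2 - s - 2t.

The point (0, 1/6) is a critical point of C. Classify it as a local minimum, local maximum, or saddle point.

local minimum

The Hessian of C is constant: H = [[4, 6], [6, 12]].
det(H) = 4·12 − 6² = 12.
det(H) > 0 and tr(H) = 16 > 0, so H is positive definite and the point is a local minimum.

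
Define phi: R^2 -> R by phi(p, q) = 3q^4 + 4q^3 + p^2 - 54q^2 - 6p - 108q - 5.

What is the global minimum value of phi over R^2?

-473

phi(p,q) separates as A(p) + B(q) − 5, so its minimum is min A + min B − 5.
A'(p) = 2p - 6 vanishes at p ∈ {3}; B'(q) = 12(q - 3)(q + 1)(q + 3) vanishes at q ∈ {-3, -1, 3}.
Local minima of A (where A''>0): A(3)=-9. Local minima of B: B(-3)=-27, B(3)=-459.
So the global minimum of phi is A(3) + B(3) − 5 = -9 − 459 − 5 = -473, attained at (3, 3).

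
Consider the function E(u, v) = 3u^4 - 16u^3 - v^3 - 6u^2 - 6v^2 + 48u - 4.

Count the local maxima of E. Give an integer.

1

E separates as a function of u plus a function of v, so ∇E=0 decouples.
∂E/∂u = 12(u - 4)(u - 1)(u + 1) = 0 at u ∈ {-1, 1, 4}; ∂E/∂v = -3v(v + 4) = 0 at v ∈ {-4, 0}.
The Hessian is diagonal: diag(E_uu, E_vv). Second derivatives: E_uu(-1)=120, E_uu(1)=-72, E_uu(4)=180; E_vv(-4)=12, E_vv(0)=-12.
Local maxima occur where both diagonal entries negative: (1, 0). Count: 1.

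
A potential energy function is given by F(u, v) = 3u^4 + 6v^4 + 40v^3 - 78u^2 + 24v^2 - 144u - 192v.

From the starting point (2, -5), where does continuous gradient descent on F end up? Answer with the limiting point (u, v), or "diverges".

F is separable, so gradient descent decouples: u follows -∂F/∂u, v follows -∂F/∂v.
∂F/∂u = 12(u - 4)(u + 1)(u + 3); at u=2 this is -360, so u increases.
∂F/∂v = 24(v - 1)(v + 2)(v + 4); at v=-5 this is -432, so v increases.
u converges to its nearest critical value 4 (a local min of the u-part); v converges to -4. The iterate converges to (4, -4).

(4, -4)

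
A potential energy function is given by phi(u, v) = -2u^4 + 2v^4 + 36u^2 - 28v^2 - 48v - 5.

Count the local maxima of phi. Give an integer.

phi separates as a function of u plus a function of v, so ∇phi=0 decouples.
∂phi/∂u = -8u(u - 3)(u + 3) = 0 at u ∈ {-3, 0, 3}; ∂phi/∂v = 8(v - 3)(v + 1)(v + 2) = 0 at v ∈ {-2, -1, 3}.
The Hessian is diagonal: diag(phi_uu, phi_vv). Second derivatives: phi_uu(-3)=-144, phi_uu(0)=72, phi_uu(3)=-144; phi_vv(-2)=40, phi_vv(-1)=-32, phi_vv(3)=160.
Local maxima occur where both diagonal entries negative: (-3, -1), (3, -1). Count: 2.

2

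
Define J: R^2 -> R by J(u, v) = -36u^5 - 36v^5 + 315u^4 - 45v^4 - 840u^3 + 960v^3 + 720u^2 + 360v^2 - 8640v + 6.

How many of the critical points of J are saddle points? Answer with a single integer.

J separates as a function of u plus a function of v, so ∇J=0 decouples.
∂J/∂u = -180u(u - 4)(u - 2)(u - 1) = 0 at u ∈ {0, 1, 2, 4}; ∂J/∂v = -180(v - 3)(v - 2)(v + 2)(v + 4) = 0 at v ∈ {-4, -2, 2, 3}.
The Hessian is diagonal: diag(J_uu, J_vv). Second derivatives: J_uu(0)=1440, J_uu(1)=-540, J_uu(2)=720, J_uu(4)=-4320; J_vv(-4)=15120, J_vv(-2)=-7200, J_vv(2)=4320, J_vv(3)=-6300.
Saddle points occur where the two diagonal entries have opposite signs: (0, -2), (0, 3), (1, -4), (1, 2), (2, -2), (2, 3), (4, -4), (4, 2). Count: 8.

8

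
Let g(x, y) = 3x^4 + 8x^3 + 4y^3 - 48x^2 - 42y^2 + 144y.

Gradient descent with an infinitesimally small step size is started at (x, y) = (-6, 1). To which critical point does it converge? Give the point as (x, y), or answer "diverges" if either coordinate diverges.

diverges

g is separable, so gradient descent decouples: x follows -∂g/∂x, y follows -∂g/∂y.
∂g/∂x = 12x(x - 2)(x + 4); at x=-6 this is -1152, so x increases.
∂g/∂y = 12(y - 4)(y - 3); at y=1 this is 72, so y decreases.
The y-coordinate has no critical point in that direction and runs off to infinity.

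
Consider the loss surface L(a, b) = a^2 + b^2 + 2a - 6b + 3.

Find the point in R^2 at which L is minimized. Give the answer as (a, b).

(-1, 3)

L(a,b) separates as P(a) + Q(b) + 3, so its minimum is min P + min Q + 3.
P'(a) = 2a + 2 vanishes at a ∈ {-1}; Q'(b) = 2b - 6 vanishes at b ∈ {3}.
Local minima of P (where P''>0): P(-1)=-1. Local minima of Q: Q(3)=-9.
So the global minimum of L is P(-1) + Q(3) + 3 = -1 − 9 + 3 = -7, attained at (-1, 3).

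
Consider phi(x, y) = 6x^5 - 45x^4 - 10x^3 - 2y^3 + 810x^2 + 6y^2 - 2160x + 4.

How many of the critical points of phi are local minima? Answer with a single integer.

2

phi separates as a function of x plus a function of y, so ∇phi=0 decouples.
∂phi/∂x = 30(x - 4)(x - 3)(x - 2)(x + 3) = 0 at x ∈ {-3, 2, 3, 4}; ∂phi/∂y = -6y(y - 2) = 0 at y ∈ {0, 2}.
The Hessian is diagonal: diag(phi_xx, phi_yy). Second derivatives: phi_xx(-3)=-6300, phi_xx(2)=300, phi_xx(3)=-180, phi_xx(4)=420; phi_yy(0)=12, phi_yy(2)=-12.
Local minima occur where both diagonal entries positive: (2, 0), (4, 0). Count: 2.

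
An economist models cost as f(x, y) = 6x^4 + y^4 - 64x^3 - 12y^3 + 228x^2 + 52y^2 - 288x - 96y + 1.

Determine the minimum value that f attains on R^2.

-181

f(x,y) separates as P(x) + Q(y) + 1, so its minimum is min P + min Q + 1.
P'(x) = 24(x - 4)(x - 3)(x - 1) vanishes at x ∈ {1, 3, 4}; Q'(y) = 4(y - 4)(y - 3)(y - 2) vanishes at y ∈ {2, 3, 4}.
Local minima of P (where P''>0): P(1)=-118, P(4)=-64. Local minima of Q: Q(2)=-64, Q(4)=-64.
So the global minimum of f is P(1) + Q(2) + 1 = -118 − 64 + 1 = -181, attained at (1, 2).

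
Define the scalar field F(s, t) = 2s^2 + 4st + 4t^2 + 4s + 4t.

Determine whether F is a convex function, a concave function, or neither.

F is quadratic, so its Hessian is the constant matrix H = [[4, 4], [4, 8]].
det(H) = 16, tr(H) = 12.
det(H) > 0 and tr(H) > 0, so H is positive definite everywhere: convex.

convex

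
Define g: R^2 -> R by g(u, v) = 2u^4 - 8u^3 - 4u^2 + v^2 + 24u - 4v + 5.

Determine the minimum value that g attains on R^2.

g(u,v) separates as P(u) + Q(v) + 5, so its minimum is min P + min Q + 5.
P'(u) = 8(u - 3)(u - 1)(u + 1) vanishes at u ∈ {-1, 1, 3}; Q'(v) = 2v - 4 vanishes at v ∈ {2}.
Local minima of P (where P''>0): P(-1)=-18, P(3)=-18. Local minima of Q: Q(2)=-4.
So the global minimum of g is P(-1) + Q(2) + 5 = -18 − 4 + 5 = -17, attained at (-1, 2).

-17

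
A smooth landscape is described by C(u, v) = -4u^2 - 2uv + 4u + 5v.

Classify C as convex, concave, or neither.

C is quadratic, so its Hessian is the constant matrix H = [[-8, -2], [-2, 0]].
det(H) = -4, tr(H) = -8.
det(H) < 0, so H is indefinite: neither convex nor concave.

neither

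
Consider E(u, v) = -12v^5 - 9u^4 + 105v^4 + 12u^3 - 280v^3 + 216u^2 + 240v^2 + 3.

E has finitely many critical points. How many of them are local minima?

2

E separates as a function of u plus a function of v, so ∇E=0 decouples.
∂E/∂u = -36u(u - 4)(u + 3) = 0 at u ∈ {-3, 0, 4}; ∂E/∂v = -60v(v - 4)(v - 2)(v - 1) = 0 at v ∈ {0, 1, 2, 4}.
The Hessian is diagonal: diag(E_uu, E_vv). Second derivatives: E_uu(-3)=-756, E_uu(0)=432, E_uu(4)=-1008; E_vv(0)=480, E_vv(1)=-180, E_vv(2)=240, E_vv(4)=-1440.
Local minima occur where both diagonal entries positive: (0, 0), (0, 2). Count: 2.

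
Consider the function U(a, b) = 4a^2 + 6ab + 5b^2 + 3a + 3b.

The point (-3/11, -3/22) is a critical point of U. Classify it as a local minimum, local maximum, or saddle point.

The Hessian of U is constant: H = [[8, 6], [6, 10]].
det(H) = 8·10 − 6² = 44.
det(H) > 0 and tr(H) = 18 > 0, so H is positive definite and the point is a local minimum.

local minimum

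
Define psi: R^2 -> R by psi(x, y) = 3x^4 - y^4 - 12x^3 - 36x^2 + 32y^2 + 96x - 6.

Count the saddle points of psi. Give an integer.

5

psi separates as a function of x plus a function of y, so ∇psi=0 decouples.
∂psi/∂x = 12(x - 4)(x - 1)(x + 2) = 0 at x ∈ {-2, 1, 4}; ∂psi/∂y = -4y(y - 4)(y + 4) = 0 at y ∈ {-4, 0, 4}.
The Hessian is diagonal: diag(psi_xx, psi_yy). Second derivatives: psi_xx(-2)=216, psi_xx(1)=-108, psi_xx(4)=216; psi_yy(-4)=-128, psi_yy(0)=64, psi_yy(4)=-128.
Saddle points occur where the two diagonal entries have opposite signs: (-2, -4), (-2, 4), (1, 0), (4, -4), (4, 4). Count: 5.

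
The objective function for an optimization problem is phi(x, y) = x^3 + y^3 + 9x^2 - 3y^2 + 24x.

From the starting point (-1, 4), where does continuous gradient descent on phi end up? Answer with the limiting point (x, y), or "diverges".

phi is separable, so gradient descent decouples: x follows -∂phi/∂x, y follows -∂phi/∂y.
∂phi/∂x = 3(x + 2)(x + 4); at x=-1 this is 9, so x decreases.
∂phi/∂y = 3y(y - 2); at y=4 this is 24, so y decreases.
x converges to its nearest critical value -2 (a local min of the x-part); y converges to 2. The iterate converges to (-2, 2).

(-2, 2)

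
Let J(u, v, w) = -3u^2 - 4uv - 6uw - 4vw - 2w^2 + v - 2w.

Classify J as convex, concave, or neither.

neither

J is quadratic, so its Hessian is the constant matrix H = [[-6, -4, -6], [-4, 0, -4], [-6, -4, -4]].
Leading principal minors: -6, -16, -32.
Neither pattern holds ⇒ H is indefinite ⇒ neither convex nor concave.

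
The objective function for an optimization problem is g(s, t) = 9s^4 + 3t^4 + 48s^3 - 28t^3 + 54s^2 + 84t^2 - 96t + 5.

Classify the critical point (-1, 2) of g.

local maximum

The mixed partial ∂²g/∂s∂t is 0, so the Hessian at any point is diag(g_ss, g_tt) = diag(36(3s^2 + 8s + 3), 12(3t^2 - 14t + 14)).
At (-1, 2): H = diag(-72, -24).
Both eigenvalues are negative, so H is negative definite: a local maximum.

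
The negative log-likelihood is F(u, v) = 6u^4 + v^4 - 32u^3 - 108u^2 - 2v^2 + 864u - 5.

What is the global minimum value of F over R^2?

-2220

F(u,v) separates as P(u) + Q(v) − 5, so its minimum is min P + min Q − 5.
P'(u) = 24(u - 4)(u - 3)(u + 3) vanishes at u ∈ {-3, 3, 4}; Q'(v) = 4v(v - 1)(v + 1) vanishes at v ∈ {-1, 0, 1}.
Local minima of P (where P''>0): P(-3)=-2214, P(4)=1216. Local minima of Q: Q(-1)=-1, Q(1)=-1.
So the global minimum of F is P(-3) + Q(-1) − 5 = -2214 − 1 − 5 = -2220, attained at (-3, -1).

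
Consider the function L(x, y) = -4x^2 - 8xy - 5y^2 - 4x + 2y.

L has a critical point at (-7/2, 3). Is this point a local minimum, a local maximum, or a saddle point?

The Hessian of L is constant: H = [[-8, -8], [-8, -10]].
det(H) = (-8)·(-10) − (-8)² = 16.
det(H) > 0 and tr(H) = -18 < 0, so H is negative definite and the point is a local maximum.

local maximum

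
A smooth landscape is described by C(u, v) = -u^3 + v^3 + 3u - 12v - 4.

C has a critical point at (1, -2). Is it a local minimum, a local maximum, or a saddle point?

The mixed partial ∂²C/∂u∂v is 0, so the Hessian at any point is diag(C_uu, C_vv) = diag(-6u, 6v).
At (1, -2): H = diag(-6, -12).
Both eigenvalues are negative, so H is negative definite: a local maximum.

local maximum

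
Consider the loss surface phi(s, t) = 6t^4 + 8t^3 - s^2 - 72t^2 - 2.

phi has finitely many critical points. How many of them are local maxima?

phi separates as a function of s plus a function of t, so ∇phi=0 decouples.
∂phi/∂s = -2s = 0 at s ∈ {0}; ∂phi/∂t = 24t(t - 2)(t + 3) = 0 at t ∈ {-3, 0, 2}.
The Hessian is diagonal: diag(phi_ss, phi_tt). Second derivatives: phi_ss(0)=-2; phi_tt(-3)=360, phi_tt(0)=-144, phi_tt(2)=240.
Local maxima occur where both diagonal entries negative: (0, 0). Count: 1.

1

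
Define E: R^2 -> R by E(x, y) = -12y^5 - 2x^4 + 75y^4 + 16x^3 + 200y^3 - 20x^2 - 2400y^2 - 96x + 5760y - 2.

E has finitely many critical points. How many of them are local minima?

E separates as a function of x plus a function of y, so ∇E=0 decouples.
∂E/∂x = -8(x - 4)(x - 3)(x + 1) = 0 at x ∈ {-1, 3, 4}; ∂E/∂y = -60(y - 4)(y - 3)(y - 2)(y + 4) = 0 at y ∈ {-4, 2, 3, 4}.
The Hessian is diagonal: diag(E_xx, E_yy). Second derivatives: E_xx(-1)=-160, E_xx(3)=32, E_xx(4)=-40; E_yy(-4)=20160, E_yy(2)=-720, E_yy(3)=420, E_yy(4)=-960.
Local minima occur where both diagonal entries positive: (3, -4), (3, 3). Count: 2.

2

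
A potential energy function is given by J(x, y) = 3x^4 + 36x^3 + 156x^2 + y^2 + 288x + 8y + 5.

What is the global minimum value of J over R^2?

J(x,y) separates as P(x) + Q(y) + 5, so its minimum is min P + min Q + 5.
P'(x) = 12(x + 2)(x + 3)(x + 4) vanishes at x ∈ {-4, -3, -2}; Q'(y) = 2y + 8 vanishes at y ∈ {-4}.
Local minima of P (where P''>0): P(-4)=-192, P(-2)=-192. Local minima of Q: Q(-4)=-16.
So the global minimum of J is P(-4) + Q(-4) + 5 = -192 − 16 + 5 = -203, attained at (-4, -4).

-203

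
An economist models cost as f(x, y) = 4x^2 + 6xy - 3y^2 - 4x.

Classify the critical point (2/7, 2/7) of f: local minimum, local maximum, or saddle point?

The Hessian of f is constant: H = [[8, 6], [6, -6]].
det(H) = 8·(-6) − 6² = -84.
Since det(H) < 0, H is indefinite and the critical point is a saddle point.

saddle point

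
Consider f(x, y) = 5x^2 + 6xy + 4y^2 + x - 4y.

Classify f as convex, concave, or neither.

f is quadratic, so its Hessian is the constant matrix H = [[10, 6], [6, 8]].
det(H) = 44, tr(H) = 18.
det(H) > 0 and tr(H) > 0, so H is positive definite everywhere: convex.

convex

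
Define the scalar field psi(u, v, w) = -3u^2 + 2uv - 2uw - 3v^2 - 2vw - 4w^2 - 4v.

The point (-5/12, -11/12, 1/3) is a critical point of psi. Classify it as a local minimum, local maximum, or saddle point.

local maximum

The Hessian is constant: H = [[-6, 2, -2], [2, -6, -2], [-2, -2, -8]].
Leading principal minors: Δ₁ = -6, Δ₂ = 32, Δ₃ = -192.
The minors alternate sign starting negative (−, +, −), so H is negative definite: a local maximum.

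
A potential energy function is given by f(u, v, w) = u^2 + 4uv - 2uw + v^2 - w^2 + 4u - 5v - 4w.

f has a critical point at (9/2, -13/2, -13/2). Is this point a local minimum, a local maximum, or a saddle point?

The Hessian is constant: H = [[2, 4, -2], [4, 2, 0], [-2, 0, -2]].
Leading principal minors: Δ₁ = 2, Δ₂ = -12, Δ₃ = 16.
The minors fit neither the all-positive nor the alternating-sign pattern, so H is indefinite: a saddle point.

saddle point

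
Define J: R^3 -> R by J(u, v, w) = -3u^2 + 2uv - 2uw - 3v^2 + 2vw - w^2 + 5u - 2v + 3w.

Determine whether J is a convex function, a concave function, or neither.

J is quadratic, so its Hessian is the constant matrix H = [[-6, 2, -2], [2, -6, 2], [-2, 2, -2]].
Leading principal minors: -6, 32, -32.
Signs alternate −, +, − ⇒ H ≺ 0 ⇒ concave.

concave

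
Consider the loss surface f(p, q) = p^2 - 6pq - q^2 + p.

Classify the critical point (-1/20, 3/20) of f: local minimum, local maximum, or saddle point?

saddle point

The Hessian of f is constant: H = [[2, -6], [-6, -2]].
det(H) = 2·(-2) − (-6)² = -40.
Since det(H) < 0, H is indefinite and the critical point is a saddle point.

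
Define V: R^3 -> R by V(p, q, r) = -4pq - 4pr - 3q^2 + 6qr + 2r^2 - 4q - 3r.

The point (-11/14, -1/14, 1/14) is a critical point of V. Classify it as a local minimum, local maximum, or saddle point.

The Hessian is constant: H = [[0, -4, -4], [-4, -6, 6], [-4, 6, 4]].
Leading principal minors: Δ₁ = 0, Δ₂ = -16, Δ₃ = 224.
The minors fit neither the all-positive nor the alternating-sign pattern, so H is indefinite: a saddle point.

saddle point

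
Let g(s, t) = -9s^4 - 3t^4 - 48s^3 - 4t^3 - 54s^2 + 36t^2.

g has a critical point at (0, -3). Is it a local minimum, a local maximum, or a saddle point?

local maximum

The mixed partial ∂²g/∂s∂t is 0, so the Hessian at any point is diag(g_ss, g_tt) = diag(-36(3s^2 + 8s + 3), 12(-3t^2 - 2t + 6)).
At (0, -3): H = diag(-108, -180).
Both eigenvalues are negative, so H is negative definite: a local maximum.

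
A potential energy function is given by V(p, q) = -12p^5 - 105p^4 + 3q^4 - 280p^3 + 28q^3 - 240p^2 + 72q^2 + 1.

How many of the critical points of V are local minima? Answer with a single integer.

4

V separates as a function of p plus a function of q, so ∇V=0 decouples.
∂V/∂p = -60p(p + 1)(p + 2)(p + 4) = 0 at p ∈ {-4, -2, -1, 0}; ∂V/∂q = 12q(q + 3)(q + 4) = 0 at q ∈ {-4, -3, 0}.
The Hessian is diagonal: diag(V_pp, V_qq). Second derivatives: V_pp(-4)=1440, V_pp(-2)=-240, V_pp(-1)=180, V_pp(0)=-480; V_qq(-4)=48, V_qq(-3)=-36, V_qq(0)=144.
Local minima occur where both diagonal entries positive: (-4, -4), (-4, 0), (-1, -4), (-1, 0). Count: 4.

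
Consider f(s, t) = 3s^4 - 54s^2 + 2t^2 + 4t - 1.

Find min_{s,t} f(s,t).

-246

f(s,t) separates as P(s) + Q(t) − 1, so its minimum is min P + min Q − 1.
P'(s) = 12s(s - 3)(s + 3) vanishes at s ∈ {-3, 0, 3}; Q'(t) = 4(t + 1) vanishes at t ∈ {-1}.
Local minima of P (where P''>0): P(-3)=-243, P(3)=-243. Local minima of Q: Q(-1)=-2.
So the global minimum of f is P(-3) + Q(-1) − 1 = -243 − 2 − 1 = -246, attained at (-3, -1).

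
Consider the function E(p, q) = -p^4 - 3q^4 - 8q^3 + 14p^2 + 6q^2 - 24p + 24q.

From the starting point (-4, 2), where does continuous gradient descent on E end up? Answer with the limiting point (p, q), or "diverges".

E is separable, so gradient descent decouples: p follows -∂E/∂p, q follows -∂E/∂q.
∂E/∂p = -4(p - 2)(p - 1)(p + 3); at p=-4 this is 120, so p decreases.
∂E/∂q = -12(q - 1)(q + 1)(q + 2); at q=2 this is -144, so q increases.
The p-coordinate has no critical point in that direction and runs off to infinity.

diverges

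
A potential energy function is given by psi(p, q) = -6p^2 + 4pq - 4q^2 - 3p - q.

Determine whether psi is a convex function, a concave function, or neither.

concave

psi is quadratic, so its Hessian is the constant matrix H = [[-12, 4], [4, -8]].
det(H) = 80, tr(H) = -20.
det(H) > 0 and tr(H) < 0, so H is negative definite everywhere: concave.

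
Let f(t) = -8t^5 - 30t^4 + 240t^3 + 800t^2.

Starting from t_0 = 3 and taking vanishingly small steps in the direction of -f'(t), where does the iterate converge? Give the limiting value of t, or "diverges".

0

f'(t) = -40t(t - 4)(t + 2)(t + 5), so f'(3) = 4800.
Gradient descent moves in the -f' direction, i.e. t is decreasing.
The nearest critical point in that direction is t = 0, where f'' = 1600 > 0 (a local minimum). The iterate converges there.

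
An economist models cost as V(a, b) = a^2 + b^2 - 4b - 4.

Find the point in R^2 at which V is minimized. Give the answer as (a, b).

(0, 2)

V(a,b) separates as P(a) + Q(b) − 4, so its minimum is min P + min Q − 4.
P'(a) = 2a vanishes at a ∈ {0}; Q'(b) = 2b - 4 vanishes at b ∈ {2}.
Local minima of P (where P''>0): P(0)=0. Local minima of Q: Q(2)=-4.
So the global minimum of V is P(0) + Q(2) − 4 = 0 − 4 − 4 = -8, attained at (0, 2).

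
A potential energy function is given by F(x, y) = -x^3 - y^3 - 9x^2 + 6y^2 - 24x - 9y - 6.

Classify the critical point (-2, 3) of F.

The mixed partial ∂²F/∂x∂y is 0, so the Hessian at any point is diag(F_xx, F_yy) = diag(-6(x + 3), 6(-y + 2)).
At (-2, 3): H = diag(-6, -6).
Both eigenvalues are negative, so H is negative definite: a local maximum.

local maximum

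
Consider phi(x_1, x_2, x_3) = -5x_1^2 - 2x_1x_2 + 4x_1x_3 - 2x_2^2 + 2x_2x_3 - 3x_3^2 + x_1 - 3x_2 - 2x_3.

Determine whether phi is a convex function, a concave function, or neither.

phi is quadratic, so its Hessian is the constant matrix H = [[-10, -2, 4], [-2, -4, 2], [4, 2, -6]].
Leading principal minors: -10, 36, -144.
Signs alternate −, +, − ⇒ H ≺ 0 ⇒ concave.

concave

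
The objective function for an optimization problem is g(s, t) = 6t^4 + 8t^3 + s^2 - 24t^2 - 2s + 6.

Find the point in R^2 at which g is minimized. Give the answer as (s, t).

(1, -2)

g(s,t) separates as P(s) + Q(t) + 6, so its minimum is min P + min Q + 6.
P'(s) = 2s - 2 vanishes at s ∈ {1}; Q'(t) = 24t(t - 1)(t + 2) vanishes at t ∈ {-2, 0, 1}.
Local minima of P (where P''>0): P(1)=-1. Local minima of Q: Q(-2)=-64, Q(1)=-10.
So the global minimum of g is P(1) + Q(-2) + 6 = -1 − 64 + 6 = -59, attained at (1, -2).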